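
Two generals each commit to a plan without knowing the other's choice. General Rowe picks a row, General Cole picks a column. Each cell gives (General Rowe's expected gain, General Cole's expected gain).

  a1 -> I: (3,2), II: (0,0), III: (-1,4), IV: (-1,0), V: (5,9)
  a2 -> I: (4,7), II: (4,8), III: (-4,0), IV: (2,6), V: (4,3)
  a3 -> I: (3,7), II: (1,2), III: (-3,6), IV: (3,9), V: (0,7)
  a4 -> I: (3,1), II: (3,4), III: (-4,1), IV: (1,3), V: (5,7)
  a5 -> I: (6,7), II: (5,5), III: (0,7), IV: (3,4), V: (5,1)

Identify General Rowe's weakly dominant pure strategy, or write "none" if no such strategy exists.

a5

a5 vs a1: I: 6>3, II: 5>0, III: 0>-1, IV: 3>-1, V: 5=5.
a5 vs a2: I: 6>4, II: 5>4, III: 0>-4, IV: 3>2, V: 5>4.
a5 vs a3: I: 6>3, II: 5>1, III: 0>-3, IV: 3=3, V: 5>0.
a5 vs a4: I: 6>3, II: 5>3, III: 0>-4, IV: 3>1, V: 5=5.
a5 is at least as good as every other strategy against every opponent action, so it is weakly dominant.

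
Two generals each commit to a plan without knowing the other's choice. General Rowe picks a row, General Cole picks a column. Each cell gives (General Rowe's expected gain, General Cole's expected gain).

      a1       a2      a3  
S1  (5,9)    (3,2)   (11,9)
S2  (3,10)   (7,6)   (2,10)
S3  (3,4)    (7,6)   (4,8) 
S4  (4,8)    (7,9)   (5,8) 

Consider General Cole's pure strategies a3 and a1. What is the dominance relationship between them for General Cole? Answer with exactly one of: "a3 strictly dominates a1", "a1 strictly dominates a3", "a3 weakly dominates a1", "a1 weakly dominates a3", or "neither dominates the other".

a3 weakly dominates a1

a3's payoffs vs a1's, by General Rowe's action — S1: 9=9, S2: 10=10, S3: 8>4, S4: 8=8.
a3 is at least as good everywhere and strictly better somewhere (tied only at S1, S2, S4), so a3 weakly but not strictly dominates a1.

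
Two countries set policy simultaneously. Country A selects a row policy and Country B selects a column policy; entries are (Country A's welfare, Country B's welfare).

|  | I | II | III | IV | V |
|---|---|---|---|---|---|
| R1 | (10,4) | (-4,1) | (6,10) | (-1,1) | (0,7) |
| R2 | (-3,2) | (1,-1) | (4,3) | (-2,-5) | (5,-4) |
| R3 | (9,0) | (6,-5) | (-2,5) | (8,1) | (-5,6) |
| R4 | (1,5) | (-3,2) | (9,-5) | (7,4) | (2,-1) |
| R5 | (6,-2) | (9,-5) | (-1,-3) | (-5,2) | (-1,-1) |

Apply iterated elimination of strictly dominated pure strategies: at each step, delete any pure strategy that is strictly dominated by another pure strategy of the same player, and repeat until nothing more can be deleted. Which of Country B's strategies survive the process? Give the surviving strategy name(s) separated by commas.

For Country B, I strictly dominates II on the remaining rows (R1: 4>1, R2: 2>-1, R3: 0>-5, R4: 5>2, R5: -2>-5); eliminate II.
For Country A, R1 strictly dominates R5 on the remaining columns (I: 10>6, III: 6>-1, IV: -1>-5, V: 0>-1); eliminate R5.
Among the remaining strategies, none is strictly dominated by another pure strategy of the same player, so the elimination stops.
Surviving strategies — Country A: {R1, R2, R3, R4}; Country B: {I, III, IV, V}.

I, III, IV, V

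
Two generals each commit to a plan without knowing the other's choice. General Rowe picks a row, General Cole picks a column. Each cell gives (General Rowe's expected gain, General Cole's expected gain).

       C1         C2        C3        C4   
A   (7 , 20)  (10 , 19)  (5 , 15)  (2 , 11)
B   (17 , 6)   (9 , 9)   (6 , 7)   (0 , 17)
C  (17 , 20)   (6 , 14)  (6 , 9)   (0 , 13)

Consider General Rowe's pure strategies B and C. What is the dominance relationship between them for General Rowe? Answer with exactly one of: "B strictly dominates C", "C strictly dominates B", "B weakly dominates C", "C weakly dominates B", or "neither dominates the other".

B weakly dominates C

B's payoffs vs C's, by General Cole's action — C1: 17=17, C2: 9>6, C3: 6=6, C4: 0=0.
B is at least as good everywhere and strictly better somewhere (tied only at C1, C3, C4), so B weakly but not strictly dominates C.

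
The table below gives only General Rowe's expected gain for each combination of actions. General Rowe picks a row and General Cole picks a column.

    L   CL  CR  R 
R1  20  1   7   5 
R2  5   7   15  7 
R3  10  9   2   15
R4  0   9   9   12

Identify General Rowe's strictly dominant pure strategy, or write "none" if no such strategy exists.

none

R1 fails to dominate R2 at CL (1<7).
R2 fails to dominate R1 at L (5<20).
R3 fails to dominate R1 at L (10<20).
R4 fails to dominate R1 at L (0<20).
No single strategy dominates all the others.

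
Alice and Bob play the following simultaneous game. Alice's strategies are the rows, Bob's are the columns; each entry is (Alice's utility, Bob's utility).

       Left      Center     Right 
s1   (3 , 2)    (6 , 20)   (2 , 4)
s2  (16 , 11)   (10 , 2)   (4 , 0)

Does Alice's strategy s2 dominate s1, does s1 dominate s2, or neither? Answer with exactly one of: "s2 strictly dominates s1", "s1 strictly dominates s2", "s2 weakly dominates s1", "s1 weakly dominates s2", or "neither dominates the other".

s2's payoffs vs s1's, by Bob's action — Left: 16>3, Center: 10>6, Right: 4>2.
s2 gives a strictly higher payoff against each choice by Bob, so s2 strictly dominates s1.

s2 strictly dominates s1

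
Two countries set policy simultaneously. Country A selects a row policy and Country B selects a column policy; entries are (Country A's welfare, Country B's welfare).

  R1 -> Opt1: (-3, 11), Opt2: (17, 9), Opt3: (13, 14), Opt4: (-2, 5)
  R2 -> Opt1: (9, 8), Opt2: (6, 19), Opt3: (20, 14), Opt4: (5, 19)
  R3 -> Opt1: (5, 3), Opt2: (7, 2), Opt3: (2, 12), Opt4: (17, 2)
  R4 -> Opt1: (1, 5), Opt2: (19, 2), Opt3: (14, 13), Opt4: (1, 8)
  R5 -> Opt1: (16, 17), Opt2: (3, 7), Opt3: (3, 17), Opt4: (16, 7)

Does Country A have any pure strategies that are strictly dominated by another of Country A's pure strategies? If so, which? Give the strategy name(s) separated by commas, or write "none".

R1 is strictly dominated by R4 (Opt1: 1>-3, Opt2: 19>17, Opt3: 14>13, Opt4: 1>-2).
Nothing dominates R2: R1 at Opt1 (9>-3); R3 at Opt1 (9>5); R4 at Opt1 (9>1); R5 at Opt2 (6>3).
R3 is not dominated — it holds its own against R1 at Opt1 (5>-3); R2 at Opt2 (7>6); R4 at Opt1 (5>1); R5 at Opt2 (7>3).
R4 is not dominated — it holds its own against R1 at Opt1 (1>-3); R2 at Opt2 (19>6); R3 at Opt2 (19>7); R5 at Opt2 (19>3).
R5: no other strategy beats it everywhere (R1 at Opt1 (16>-3); R2 at Opt1 (16>9); R3 at Opt1 (16>5); R4 at Opt1 (16>1)).

R1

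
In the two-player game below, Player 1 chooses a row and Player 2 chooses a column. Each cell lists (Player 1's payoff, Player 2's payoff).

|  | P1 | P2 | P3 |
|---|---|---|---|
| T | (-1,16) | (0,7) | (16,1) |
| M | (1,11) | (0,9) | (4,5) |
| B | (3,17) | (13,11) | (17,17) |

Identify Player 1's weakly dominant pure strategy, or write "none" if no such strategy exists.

B

B vs T: P1: 3>-1, P2: 13>0, P3: 17>16.
B vs M: P1: 3>1, P2: 13>0, P3: 17>4.
B is at least as good as every other strategy against every opponent action, so it is weakly dominant.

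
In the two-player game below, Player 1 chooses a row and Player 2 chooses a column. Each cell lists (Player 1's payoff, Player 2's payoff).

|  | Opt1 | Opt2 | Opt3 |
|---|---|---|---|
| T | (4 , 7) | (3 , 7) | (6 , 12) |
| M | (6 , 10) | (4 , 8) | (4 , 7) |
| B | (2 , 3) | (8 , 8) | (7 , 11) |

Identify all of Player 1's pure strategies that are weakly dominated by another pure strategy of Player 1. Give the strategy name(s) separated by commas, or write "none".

T is not dominated — it holds its own against M at Opt3 (6>4); B at Opt1 (4>2).
M is not dominated — it holds its own against T at Opt1 (6>4); B at Opt1 (6>2).
B: no other strategy beats it everywhere (T at Opt2 (8>3); M at Opt2 (8>4)).

none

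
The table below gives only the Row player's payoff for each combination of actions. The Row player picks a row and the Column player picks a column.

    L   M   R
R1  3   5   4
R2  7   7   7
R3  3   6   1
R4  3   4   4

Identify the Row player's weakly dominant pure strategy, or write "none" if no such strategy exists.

R2

R2 vs R1: L: 7>3, M: 7>5, R: 7>4.
R2 vs R3: L: 7>3, M: 7>6, R: 7>1.
R2 vs R4: L: 7>3, M: 7>4, R: 7>4.
R2 is at least as good as every other strategy against every opponent action, so it is weakly dominant.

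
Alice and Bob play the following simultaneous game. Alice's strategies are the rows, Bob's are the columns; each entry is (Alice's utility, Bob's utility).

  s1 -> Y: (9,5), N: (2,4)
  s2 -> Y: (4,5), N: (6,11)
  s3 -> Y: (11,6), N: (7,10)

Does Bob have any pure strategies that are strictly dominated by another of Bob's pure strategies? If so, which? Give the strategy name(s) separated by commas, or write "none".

none

Y: no other strategy beats it everywhere (N at s1 (5>4)).
N: no other strategy beats it everywhere (Y at s2 (11>5)).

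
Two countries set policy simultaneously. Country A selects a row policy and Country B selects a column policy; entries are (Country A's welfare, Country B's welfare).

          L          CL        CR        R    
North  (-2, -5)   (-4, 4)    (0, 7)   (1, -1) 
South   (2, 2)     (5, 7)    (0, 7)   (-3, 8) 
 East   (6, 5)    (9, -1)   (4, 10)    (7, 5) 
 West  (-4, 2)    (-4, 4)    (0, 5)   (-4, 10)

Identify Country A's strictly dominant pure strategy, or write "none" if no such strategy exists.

East vs North: L: 6>-2, CL: 9>-4, CR: 4>0, R: 7>1.
East vs South: L: 6>2, CL: 9>5, CR: 4>0, R: 7>-3.
East vs West: L: 6>-4, CL: 9>-4, CR: 4>0, R: 7>-4.
East strictly beats every other strategy against every opponent action, so it is strictly dominant.

East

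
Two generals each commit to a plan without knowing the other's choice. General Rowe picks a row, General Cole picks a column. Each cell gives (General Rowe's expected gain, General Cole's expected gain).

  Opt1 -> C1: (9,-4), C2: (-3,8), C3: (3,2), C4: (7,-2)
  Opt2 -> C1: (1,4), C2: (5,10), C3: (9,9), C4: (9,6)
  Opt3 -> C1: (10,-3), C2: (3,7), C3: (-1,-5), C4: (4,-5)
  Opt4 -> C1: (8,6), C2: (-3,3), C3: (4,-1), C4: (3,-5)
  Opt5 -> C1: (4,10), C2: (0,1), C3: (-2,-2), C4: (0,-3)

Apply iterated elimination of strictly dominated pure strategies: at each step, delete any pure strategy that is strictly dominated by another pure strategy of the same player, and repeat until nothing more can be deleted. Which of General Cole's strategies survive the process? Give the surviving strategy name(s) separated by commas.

C2

General Rowe's strategy Opt5 is strictly dominated by Opt3 (C1: 10>4, C2: 3>0, C3: -1>-2, C4: 4>0) and is removed.
For General Cole, C2 strictly dominates C3 on the remaining rows (Opt1: 8>2, Opt2: 10>9, Opt3: 7>-5, Opt4: 3>-1); eliminate C3.
Row Opt4 is eliminated: Opt3 beats it against every remaining column (C1: 10>8, C2: 3>-3, C4: 4>3).
For General Cole, C2 strictly dominates C1 on the remaining rows (Opt1: 8>-4, Opt2: 10>4, Opt3: 7>-3); eliminate C1.
General Rowe's strategy Opt1 is strictly dominated by Opt2 (C2: 5>-3, C4: 9>7) and is removed.
For General Rowe, Opt2 strictly dominates Opt3 on the remaining columns (C2: 5>3, C4: 9>4); eliminate Opt3.
For General Cole, C2 strictly dominates C4 on the remaining rows (Opt2: 10>6); eliminate C4.
Among the remaining strategies, none is strictly dominated by another pure strategy of the same player, so the elimination stops.
Surviving strategies — General Rowe: {Opt2}; General Cole: {C2}.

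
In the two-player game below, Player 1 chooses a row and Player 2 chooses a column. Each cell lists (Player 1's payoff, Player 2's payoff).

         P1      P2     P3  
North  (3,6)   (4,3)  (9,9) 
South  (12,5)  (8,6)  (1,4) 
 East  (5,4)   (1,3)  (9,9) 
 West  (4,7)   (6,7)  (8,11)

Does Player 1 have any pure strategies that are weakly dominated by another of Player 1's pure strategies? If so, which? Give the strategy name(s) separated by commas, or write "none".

none

Nothing dominates North: South at P3 (9>1); East at P2 (4>1); West at P3 (9>8).
Nothing dominates South: North at P1 (12>3); East at P1 (12>5); West at P1 (12>4).
East: no other strategy beats it everywhere (North at P1 (5>3); South at P3 (9>1); West at P1 (5>4)).
Nothing dominates West: North at P1 (4>3); South at P3 (8>1); East at P2 (6>1).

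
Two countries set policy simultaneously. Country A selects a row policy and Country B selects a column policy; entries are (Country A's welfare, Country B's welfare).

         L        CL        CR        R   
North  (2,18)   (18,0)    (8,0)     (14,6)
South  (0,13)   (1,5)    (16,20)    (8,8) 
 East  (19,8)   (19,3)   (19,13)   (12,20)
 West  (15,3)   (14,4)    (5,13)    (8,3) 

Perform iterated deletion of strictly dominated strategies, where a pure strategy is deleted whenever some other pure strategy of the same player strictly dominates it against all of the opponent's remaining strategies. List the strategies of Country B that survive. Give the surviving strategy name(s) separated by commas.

L, R

Row South is eliminated: East beats it against every remaining column (L: 19>0, CL: 19>1, CR: 19>16, R: 12>8).
For Country A, East strictly dominates West on the remaining columns (L: 19>15, CL: 19>14, CR: 19>5, R: 12>8); eliminate West.
For Country B, L strictly dominates CL on the remaining rows (North: 18>0, East: 8>3); eliminate CL.
Country B's strategy CR is strictly dominated by R (North: 6>0, East: 20>13) and is removed.
Among the remaining strategies, none is strictly dominated by another pure strategy of the same player, so the elimination stops.
Surviving strategies — Country A: {North, East}; Country B: {L, R}.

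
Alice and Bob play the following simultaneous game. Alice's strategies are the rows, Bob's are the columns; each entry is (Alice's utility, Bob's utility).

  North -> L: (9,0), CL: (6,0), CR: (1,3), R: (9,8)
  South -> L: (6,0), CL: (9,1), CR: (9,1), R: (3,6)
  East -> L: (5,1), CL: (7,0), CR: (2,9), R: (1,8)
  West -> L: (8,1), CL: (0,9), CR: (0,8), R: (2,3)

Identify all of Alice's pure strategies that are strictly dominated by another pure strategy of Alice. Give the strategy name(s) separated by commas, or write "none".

East, West

North: no other strategy beats it everywhere (South at L (9>6); East at L (9>5); West at L (9>8)).
South is not dominated — it holds its own against North at CL (9>6); East at L (6>5); West at CL (9>0).
South strictly dominates East — L: 6>5, CL: 9>7, CR: 9>2, R: 3>1.
North strictly dominates West — L: 9>8, CL: 6>0, CR: 1>0, R: 9>2.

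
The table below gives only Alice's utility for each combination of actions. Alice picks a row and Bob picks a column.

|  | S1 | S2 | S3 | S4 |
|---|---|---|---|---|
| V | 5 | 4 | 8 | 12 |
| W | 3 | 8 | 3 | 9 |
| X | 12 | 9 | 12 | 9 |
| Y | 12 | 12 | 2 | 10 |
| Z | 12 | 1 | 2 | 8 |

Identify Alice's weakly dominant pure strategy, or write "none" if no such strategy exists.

none

V fails to dominate W at S2 (4<8).
W fails to dominate V at S1 (3<5).
X fails to dominate V at S4 (9<12).
Y fails to dominate V at S3 (2<8).
Z fails to dominate V at S2 (1<4).
No single strategy dominates all the others.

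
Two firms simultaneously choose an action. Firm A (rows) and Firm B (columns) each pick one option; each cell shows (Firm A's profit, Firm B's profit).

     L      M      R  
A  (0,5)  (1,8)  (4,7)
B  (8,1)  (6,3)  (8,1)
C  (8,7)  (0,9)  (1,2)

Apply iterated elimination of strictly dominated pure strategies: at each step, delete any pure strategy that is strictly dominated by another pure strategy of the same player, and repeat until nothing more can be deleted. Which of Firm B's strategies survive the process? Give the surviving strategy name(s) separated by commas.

M

Firm A's strategy A is strictly dominated by B (L: 8>0, M: 6>1, R: 8>4) and is removed.
Firm B's strategy L is strictly dominated by M (B: 3>1, C: 9>7) and is removed.
Firm A's strategy C is strictly dominated by B (M: 6>0, R: 8>1) and is removed.
For Firm B, M strictly dominates R on the remaining rows (B: 3>1); eliminate R.
Among the remaining strategies, none is strictly dominated by another pure strategy of the same player, so the elimination stops.
Surviving strategies — Firm A: {B}; Firm B: {M}.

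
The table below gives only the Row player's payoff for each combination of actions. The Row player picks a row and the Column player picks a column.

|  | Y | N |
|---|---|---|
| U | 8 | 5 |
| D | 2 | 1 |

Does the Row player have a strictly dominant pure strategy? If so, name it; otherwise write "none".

U

U vs D: Y: 8>2, N: 5>1.
U strictly beats every other strategy against every opponent action, so it is strictly dominant.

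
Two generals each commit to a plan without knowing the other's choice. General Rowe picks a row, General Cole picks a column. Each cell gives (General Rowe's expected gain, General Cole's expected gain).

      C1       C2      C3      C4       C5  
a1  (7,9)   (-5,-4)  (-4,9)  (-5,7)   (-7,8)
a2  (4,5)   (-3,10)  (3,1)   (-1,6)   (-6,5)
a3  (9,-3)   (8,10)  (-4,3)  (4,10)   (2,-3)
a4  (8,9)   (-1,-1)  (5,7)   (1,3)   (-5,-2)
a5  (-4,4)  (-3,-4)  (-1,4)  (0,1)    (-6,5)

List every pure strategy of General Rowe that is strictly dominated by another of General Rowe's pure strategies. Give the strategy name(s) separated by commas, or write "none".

a1 is strictly dominated by a4 (C1: 8>7, C2: -1>-5, C3: 5>-4, C4: 1>-5, C5: -5>-7).
a4 strictly dominates a2 — C1: 8>4, C2: -1>-3, C3: 5>3, C4: 1>-1, C5: -5>-6.
a3 is not dominated — it holds its own against a1 at C1 (9>7); a2 at C1 (9>4); a4 at C1 (9>8); a5 at C1 (9>-4).
a4: no other strategy beats it everywhere (a1 at C1 (8>7); a2 at C1 (8>4); a3 at C3 (5>-4); a5 at C1 (8>-4)).
a4 strictly dominates a5 — C1: 8>-4, C2: -1>-3, C3: 5>-1, C4: 1>0, C5: -5>-6.

a1, a2, a5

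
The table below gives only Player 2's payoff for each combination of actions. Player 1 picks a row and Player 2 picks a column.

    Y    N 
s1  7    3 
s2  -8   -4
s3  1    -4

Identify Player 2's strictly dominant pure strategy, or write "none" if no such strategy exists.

none

Y fails to dominate N at s2 (-8<-4).
N fails to dominate Y at s1 (3<7).
No single strategy dominates all the others.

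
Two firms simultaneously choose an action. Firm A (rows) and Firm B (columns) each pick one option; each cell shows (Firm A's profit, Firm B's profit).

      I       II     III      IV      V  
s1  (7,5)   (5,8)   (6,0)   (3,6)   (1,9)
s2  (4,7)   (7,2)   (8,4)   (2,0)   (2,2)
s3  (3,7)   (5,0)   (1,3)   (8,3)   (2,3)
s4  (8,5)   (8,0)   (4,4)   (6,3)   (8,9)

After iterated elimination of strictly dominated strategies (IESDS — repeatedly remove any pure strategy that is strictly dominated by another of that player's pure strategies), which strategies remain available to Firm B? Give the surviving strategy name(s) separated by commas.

V

Firm B's strategy III is strictly dominated by I (s1: 5>0, s2: 7>4, s3: 7>3, s4: 5>4) and is removed.
For Firm A, s4 strictly dominates s1 on the remaining columns (I: 8>7, II: 8>5, IV: 6>3, V: 8>1); eliminate s1.
Row s2 is eliminated: s4 beats it against every remaining column (I: 8>4, II: 8>7, IV: 6>2, V: 8>2).
For Firm B, I strictly dominates II on the remaining rows (s3: 7>0, s4: 5>0); eliminate II.
Column IV is eliminated: I beats it against every remaining row (s3: 7>3, s4: 5>3).
Firm A's strategy s3 is strictly dominated by s4 (I: 8>3, V: 8>2) and is removed.
Column I is eliminated: V beats it against every remaining row (s4: 9>5).
Among the remaining strategies, none is strictly dominated by another pure strategy of the same player, so the elimination stops.
Surviving strategies — Firm A: {s4}; Firm B: {V}.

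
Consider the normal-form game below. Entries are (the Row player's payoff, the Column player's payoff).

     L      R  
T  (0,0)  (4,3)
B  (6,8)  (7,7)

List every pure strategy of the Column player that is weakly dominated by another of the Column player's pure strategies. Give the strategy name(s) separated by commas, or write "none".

none

L is not dominated — it holds its own against R at B (8>7).
R: no other strategy beats it everywhere (L at T (3>0)).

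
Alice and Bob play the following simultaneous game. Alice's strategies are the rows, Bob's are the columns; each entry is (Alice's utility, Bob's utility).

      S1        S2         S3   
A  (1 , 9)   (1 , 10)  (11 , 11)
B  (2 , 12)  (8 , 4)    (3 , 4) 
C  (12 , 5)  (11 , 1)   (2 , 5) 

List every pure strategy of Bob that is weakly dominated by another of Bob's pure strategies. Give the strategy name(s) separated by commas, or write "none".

S1: no other strategy beats it everywhere (S2 at B (12>4); S3 at B (12>4)).
S2: dominated, since S3 does at least as well everywhere (A: 11>10, B: 4=4, C: 5>1).
Nothing dominates S3: S1 at A (11>9); S2 at A (11>10).

S2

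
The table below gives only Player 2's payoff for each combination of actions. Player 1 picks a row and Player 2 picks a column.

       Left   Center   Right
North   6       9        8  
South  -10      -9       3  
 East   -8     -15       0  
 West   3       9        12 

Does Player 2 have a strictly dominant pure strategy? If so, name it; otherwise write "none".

Left fails to dominate Center at North (6<9).
Center fails to dominate Left at East (-15<-8).
Right fails to dominate Center at North (8<9).
No single strategy dominates all the others.

none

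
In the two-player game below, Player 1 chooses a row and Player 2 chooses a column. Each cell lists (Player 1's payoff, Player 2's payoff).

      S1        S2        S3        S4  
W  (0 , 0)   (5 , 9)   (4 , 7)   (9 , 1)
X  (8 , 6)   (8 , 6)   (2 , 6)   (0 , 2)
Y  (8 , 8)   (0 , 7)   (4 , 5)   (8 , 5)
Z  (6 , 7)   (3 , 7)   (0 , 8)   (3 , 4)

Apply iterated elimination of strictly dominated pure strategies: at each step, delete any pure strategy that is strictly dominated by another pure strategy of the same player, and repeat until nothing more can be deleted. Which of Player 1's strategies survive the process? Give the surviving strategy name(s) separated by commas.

W, X, Y

Player 2's strategy S4 is strictly dominated by S2 (W: 9>1, X: 6>2, Y: 7>5, Z: 7>4) and is removed.
For Player 1, X strictly dominates Z on the remaining columns (S1: 8>6, S2: 8>3, S3: 2>0); eliminate Z.
Among the remaining strategies, none is strictly dominated by another pure strategy of the same player, so the elimination stops.
Surviving strategies — Player 1: {W, X, Y}; Player 2: {S1, S2, S3}.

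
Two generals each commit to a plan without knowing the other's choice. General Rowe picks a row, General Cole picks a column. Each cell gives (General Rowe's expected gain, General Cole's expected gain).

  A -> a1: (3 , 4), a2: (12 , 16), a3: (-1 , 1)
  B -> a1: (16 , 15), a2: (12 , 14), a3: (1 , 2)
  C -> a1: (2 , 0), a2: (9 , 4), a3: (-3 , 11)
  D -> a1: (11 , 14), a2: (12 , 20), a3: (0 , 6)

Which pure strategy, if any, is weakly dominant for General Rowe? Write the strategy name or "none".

B vs A: a1: 16>3, a2: 12=12, a3: 1>-1.
B vs C: a1: 16>2, a2: 12>9, a3: 1>-3.
B vs D: a1: 16>11, a2: 12=12, a3: 1>0.
B is at least as good as every other strategy against every opponent action, so it is weakly dominant.

B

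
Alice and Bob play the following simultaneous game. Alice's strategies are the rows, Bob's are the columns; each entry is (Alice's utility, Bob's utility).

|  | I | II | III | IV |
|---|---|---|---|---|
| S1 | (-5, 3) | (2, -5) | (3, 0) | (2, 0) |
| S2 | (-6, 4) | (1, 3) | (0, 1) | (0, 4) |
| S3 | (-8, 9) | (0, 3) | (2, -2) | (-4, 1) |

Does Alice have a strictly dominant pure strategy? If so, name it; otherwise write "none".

S1 vs S2: I: -5>-6, II: 2>1, III: 3>0, IV: 2>0.
S1 vs S3: I: -5>-8, II: 2>0, III: 3>2, IV: 2>-4.
S1 strictly beats every other strategy against every opponent action, so it is strictly dominant.

S1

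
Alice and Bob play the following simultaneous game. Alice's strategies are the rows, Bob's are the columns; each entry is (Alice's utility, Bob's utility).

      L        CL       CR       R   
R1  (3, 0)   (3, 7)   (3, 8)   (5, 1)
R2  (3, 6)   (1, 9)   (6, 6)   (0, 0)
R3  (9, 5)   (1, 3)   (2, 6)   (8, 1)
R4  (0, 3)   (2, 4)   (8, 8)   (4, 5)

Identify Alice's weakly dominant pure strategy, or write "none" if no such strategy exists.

R1 fails to dominate R2 at CR (3<6).
R2 fails to dominate R1 at CL (1<3).
R3 fails to dominate R1 at CL (1<3).
R4 fails to dominate R1 at L (0<3).
No single strategy dominates all the others.

none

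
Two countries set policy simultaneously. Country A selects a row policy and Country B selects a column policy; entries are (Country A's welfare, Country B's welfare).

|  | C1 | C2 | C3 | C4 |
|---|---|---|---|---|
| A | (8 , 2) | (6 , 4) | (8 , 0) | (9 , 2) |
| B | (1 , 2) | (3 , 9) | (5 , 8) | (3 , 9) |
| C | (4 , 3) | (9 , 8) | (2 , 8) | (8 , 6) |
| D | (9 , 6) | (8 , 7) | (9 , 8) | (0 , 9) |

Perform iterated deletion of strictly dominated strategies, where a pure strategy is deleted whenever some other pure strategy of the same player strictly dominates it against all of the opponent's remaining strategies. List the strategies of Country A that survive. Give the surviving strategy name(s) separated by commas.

For Country A, A strictly dominates B on the remaining columns (C1: 8>1, C2: 6>3, C3: 8>5, C4: 9>3); eliminate B.
Country B's strategy C1 is strictly dominated by C2 (A: 4>2, C: 8>3, D: 7>6) and is removed.
Among the remaining strategies, none is strictly dominated by another pure strategy of the same player, so the elimination stops.
Surviving strategies — Country A: {A, C, D}; Country B: {C2, C3, C4}.

A, C, D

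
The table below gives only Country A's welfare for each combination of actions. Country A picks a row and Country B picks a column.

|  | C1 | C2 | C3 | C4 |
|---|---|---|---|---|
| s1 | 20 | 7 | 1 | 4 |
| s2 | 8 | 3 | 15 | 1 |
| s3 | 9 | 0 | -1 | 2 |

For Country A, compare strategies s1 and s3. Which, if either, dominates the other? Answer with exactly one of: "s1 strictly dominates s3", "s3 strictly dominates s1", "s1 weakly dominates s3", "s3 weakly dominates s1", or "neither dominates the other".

s1 strictly dominates s3

Compare s1 to s3 across each choice by Country B: C1: 20>9, C2: 7>0, C3: 1>-1, C4: 4>2.
s1 gives a strictly higher payoff against each choice by Country B, so s1 strictly dominates s3.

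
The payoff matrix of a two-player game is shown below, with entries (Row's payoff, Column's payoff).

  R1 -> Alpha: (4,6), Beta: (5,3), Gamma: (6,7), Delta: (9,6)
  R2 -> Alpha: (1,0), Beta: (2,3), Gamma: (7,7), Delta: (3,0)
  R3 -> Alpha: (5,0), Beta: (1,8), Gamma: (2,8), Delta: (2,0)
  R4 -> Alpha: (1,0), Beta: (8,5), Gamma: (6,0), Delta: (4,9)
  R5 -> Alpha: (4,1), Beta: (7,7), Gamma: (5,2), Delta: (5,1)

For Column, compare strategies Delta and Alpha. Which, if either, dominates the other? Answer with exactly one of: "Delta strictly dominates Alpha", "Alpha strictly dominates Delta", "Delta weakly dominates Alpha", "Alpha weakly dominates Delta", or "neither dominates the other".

Delta's payoffs vs Alpha's, by Row's action — R1: 6=6, R2: 0=0, R3: 0=0, R4: 9>0, R5: 1=1.
Delta is at least as good everywhere and strictly better somewhere (tied only at R1, R2, R3, R5), so Delta weakly but not strictly dominates Alpha.

Delta weakly dominates Alpha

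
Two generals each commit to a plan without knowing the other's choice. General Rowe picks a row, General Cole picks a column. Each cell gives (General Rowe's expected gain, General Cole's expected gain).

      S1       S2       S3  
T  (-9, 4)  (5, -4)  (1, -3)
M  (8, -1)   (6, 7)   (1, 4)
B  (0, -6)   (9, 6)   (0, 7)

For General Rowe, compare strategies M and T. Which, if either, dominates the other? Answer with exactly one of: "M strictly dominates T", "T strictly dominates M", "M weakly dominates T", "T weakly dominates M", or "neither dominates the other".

Compare M to T across each opponent action: S1: 8>-9, S2: 6>5, S3: 1=1.
M is at least as good everywhere and strictly better somewhere (tied only at S3), so M weakly but not strictly dominates T.

M weakly dominates T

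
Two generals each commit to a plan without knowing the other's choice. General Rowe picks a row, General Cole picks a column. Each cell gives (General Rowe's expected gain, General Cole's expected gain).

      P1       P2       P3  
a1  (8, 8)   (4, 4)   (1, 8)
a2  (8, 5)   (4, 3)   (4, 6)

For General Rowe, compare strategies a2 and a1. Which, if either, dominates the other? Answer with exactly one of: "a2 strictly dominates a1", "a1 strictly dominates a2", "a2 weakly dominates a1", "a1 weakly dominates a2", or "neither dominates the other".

a2 weakly dominates a1

Compare a2 to a1 across each choice by General Cole: P1: 8=8, P2: 4=4, P3: 4>1.
a2 is at least as good everywhere and strictly better somewhere (tied only at P1, P2), so a2 weakly but not strictly dominates a1.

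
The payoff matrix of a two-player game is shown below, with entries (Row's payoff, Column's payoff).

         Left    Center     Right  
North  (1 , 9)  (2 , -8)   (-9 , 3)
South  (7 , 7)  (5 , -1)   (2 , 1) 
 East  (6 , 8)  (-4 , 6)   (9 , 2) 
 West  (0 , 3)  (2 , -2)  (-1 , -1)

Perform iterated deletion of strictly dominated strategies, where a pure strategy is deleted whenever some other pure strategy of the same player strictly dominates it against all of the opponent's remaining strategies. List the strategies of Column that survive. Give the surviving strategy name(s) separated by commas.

Left

Row North is eliminated: South beats it against every remaining column (Left: 7>1, Center: 5>2, Right: 2>-9).
Row's strategy West is strictly dominated by South (Left: 7>0, Center: 5>2, Right: 2>-1) and is removed.
For Column, Left strictly dominates Center on the remaining rows (South: 7>-1, East: 8>6); eliminate Center.
Column's strategy Right is strictly dominated by Left (South: 7>1, East: 8>2) and is removed.
Row East is eliminated: South beats it against every remaining column (Left: 7>6).
Among the remaining strategies, none is strictly dominated by another pure strategy of the same player, so the elimination stops.
Surviving strategies — Row: {South}; Column: {Left}.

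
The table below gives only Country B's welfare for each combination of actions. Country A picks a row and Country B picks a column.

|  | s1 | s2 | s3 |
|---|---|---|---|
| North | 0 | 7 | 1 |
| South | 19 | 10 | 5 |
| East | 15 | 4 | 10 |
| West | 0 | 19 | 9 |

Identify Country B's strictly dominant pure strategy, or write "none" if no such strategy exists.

s1 fails to dominate s2 at North (0<7).
s2 fails to dominate s1 at South (10<19).
s3 fails to dominate s1 at South (5<19).
No single strategy dominates all the others.

none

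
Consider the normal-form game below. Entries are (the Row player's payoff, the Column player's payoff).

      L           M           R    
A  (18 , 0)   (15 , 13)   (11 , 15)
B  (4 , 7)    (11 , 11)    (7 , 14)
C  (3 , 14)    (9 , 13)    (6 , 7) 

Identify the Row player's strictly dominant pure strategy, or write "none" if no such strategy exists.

A

A vs B: L: 18>4, M: 15>11, R: 11>7.
A vs C: L: 18>3, M: 15>9, R: 11>6.
A strictly beats every other strategy against every opponent action, so it is strictly dominant.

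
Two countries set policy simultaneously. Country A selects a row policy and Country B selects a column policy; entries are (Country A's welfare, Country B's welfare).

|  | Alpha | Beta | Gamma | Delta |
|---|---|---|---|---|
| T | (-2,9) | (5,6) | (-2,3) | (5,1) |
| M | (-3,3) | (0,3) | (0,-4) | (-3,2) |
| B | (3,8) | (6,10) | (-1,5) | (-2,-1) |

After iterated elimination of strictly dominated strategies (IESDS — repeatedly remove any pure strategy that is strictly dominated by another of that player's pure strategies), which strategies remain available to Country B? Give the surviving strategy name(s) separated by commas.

For Country B, Alpha strictly dominates Gamma on the remaining rows (T: 9>3, M: 3>-4, B: 8>5); eliminate Gamma.
Country A's strategy M is strictly dominated by T (Alpha: -2>-3, Beta: 5>0, Delta: 5>-3) and is removed.
Column Delta is eliminated: Alpha beats it against every remaining row (T: 9>1, B: 8>-1).
For Country A, B strictly dominates T on the remaining columns (Alpha: 3>-2, Beta: 6>5); eliminate T.
Column Alpha is eliminated: Beta beats it against every remaining row (B: 10>8).
Among the remaining strategies, none is strictly dominated by another pure strategy of the same player, so the elimination stops.
Surviving strategies — Country A: {B}; Country B: {Beta}.

Beta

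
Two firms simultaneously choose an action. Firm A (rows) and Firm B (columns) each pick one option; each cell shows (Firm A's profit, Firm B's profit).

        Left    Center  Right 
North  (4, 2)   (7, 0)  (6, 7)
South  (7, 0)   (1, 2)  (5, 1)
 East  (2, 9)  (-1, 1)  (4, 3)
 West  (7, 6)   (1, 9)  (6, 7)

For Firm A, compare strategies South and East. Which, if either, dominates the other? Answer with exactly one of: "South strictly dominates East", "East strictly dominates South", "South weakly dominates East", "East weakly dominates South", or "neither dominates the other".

South strictly dominates East

Compare South to East across each opponent action: Left: 7>2, Center: 1>-1, Right: 5>4.
Every comparison favours South, so South strictly dominates East.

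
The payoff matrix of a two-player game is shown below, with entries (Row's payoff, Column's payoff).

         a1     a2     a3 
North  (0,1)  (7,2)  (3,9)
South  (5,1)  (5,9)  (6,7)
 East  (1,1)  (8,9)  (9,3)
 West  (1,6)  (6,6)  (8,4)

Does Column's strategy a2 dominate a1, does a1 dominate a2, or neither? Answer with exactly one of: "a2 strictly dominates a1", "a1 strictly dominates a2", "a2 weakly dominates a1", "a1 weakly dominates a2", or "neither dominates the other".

a2 weakly dominates a1

Compare a2 to a1 across each opponent action: North: 2>1, South: 9>1, East: 9>1, West: 6=6.
a2 is at least as good everywhere and strictly better somewhere (tied only at West), so a2 weakly but not strictly dominates a1.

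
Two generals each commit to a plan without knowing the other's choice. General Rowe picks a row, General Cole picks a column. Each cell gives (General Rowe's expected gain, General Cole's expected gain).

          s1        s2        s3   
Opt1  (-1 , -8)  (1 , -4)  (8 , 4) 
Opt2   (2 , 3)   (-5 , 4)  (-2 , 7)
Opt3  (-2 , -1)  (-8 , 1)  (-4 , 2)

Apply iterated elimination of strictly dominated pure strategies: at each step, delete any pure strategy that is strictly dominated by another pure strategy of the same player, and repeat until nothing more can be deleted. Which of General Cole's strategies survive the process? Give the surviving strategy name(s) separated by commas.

General Rowe's strategy Opt3 is strictly dominated by Opt1 (s1: -1>-2, s2: 1>-8, s3: 8>-4) and is removed.
For General Cole, s2 strictly dominates s1 on the remaining rows (Opt1: -4>-8, Opt2: 4>3); eliminate s1.
For General Rowe, Opt1 strictly dominates Opt2 on the remaining columns (s2: 1>-5, s3: 8>-2); eliminate Opt2.
Column s2 is eliminated: s3 beats it against every remaining row (Opt1: 4>-4).
Among the remaining strategies, none is strictly dominated by another pure strategy of the same player, so the elimination stops.
Surviving strategies — General Rowe: {Opt1}; General Cole: {s3}.

s3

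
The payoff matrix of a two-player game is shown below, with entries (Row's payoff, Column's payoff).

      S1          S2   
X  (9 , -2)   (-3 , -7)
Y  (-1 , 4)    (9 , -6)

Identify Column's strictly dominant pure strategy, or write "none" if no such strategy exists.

S1

S1 vs S2: X: -2>-7, Y: 4>-6.
S1 strictly beats every other strategy against every opponent action, so it is strictly dominant.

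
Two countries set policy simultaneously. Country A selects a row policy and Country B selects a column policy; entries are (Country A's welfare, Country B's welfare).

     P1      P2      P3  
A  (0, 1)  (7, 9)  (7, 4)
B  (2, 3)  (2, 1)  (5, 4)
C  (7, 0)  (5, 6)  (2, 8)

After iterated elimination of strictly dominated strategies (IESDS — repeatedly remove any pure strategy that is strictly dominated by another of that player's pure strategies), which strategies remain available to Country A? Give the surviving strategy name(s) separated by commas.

Country B's strategy P1 is strictly dominated by P3 (A: 4>1, B: 4>3, C: 8>0) and is removed.
Country A's strategy B is strictly dominated by A (P2: 7>2, P3: 7>5) and is removed.
Row C is eliminated: A beats it against every remaining column (P2: 7>5, P3: 7>2).
Column P3 is eliminated: P2 beats it against every remaining row (A: 9>4).
Among the remaining strategies, none is strictly dominated by another pure strategy of the same player, so the elimination stops.
Surviving strategies — Country A: {A}; Country B: {P2}.

A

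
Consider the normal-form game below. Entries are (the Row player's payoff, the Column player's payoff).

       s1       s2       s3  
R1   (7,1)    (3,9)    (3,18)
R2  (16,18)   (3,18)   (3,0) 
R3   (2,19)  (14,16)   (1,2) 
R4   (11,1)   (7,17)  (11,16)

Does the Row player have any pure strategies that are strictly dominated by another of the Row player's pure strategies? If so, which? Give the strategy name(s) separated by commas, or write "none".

R4 strictly dominates R1 — s1: 11>7, s2: 7>3, s3: 11>3.
R2: no other strategy beats it everywhere (R1 at s1 (16>7); R3 at s1 (16>2); R4 at s1 (16>11)).
R3: no other strategy beats it everywhere (R1 at s2 (14>3); R2 at s2 (14>3); R4 at s2 (14>7)).
R4: no other strategy beats it everywhere (R1 at s1 (11>7); R2 at s2 (7>3); R3 at s1 (11>2)).

R1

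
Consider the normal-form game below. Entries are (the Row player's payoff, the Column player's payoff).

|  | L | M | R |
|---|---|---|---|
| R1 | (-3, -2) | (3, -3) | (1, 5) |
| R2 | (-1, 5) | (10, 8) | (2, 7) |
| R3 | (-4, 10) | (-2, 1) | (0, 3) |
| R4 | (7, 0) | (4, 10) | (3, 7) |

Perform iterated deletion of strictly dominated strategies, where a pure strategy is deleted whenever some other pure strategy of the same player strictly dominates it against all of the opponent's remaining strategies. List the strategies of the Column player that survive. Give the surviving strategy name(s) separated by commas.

M

The Row player's strategy R1 is strictly dominated by R2 (L: -1>-3, M: 10>3, R: 2>1) and is removed.
For the Row player, R2 strictly dominates R3 on the remaining columns (L: -1>-4, M: 10>-2, R: 2>0); eliminate R3.
For the Column player, M strictly dominates L on the remaining rows (R2: 8>5, R4: 10>0); eliminate L.
The Column player's strategy R is strictly dominated by M (R2: 8>7, R4: 10>7) and is removed.
The Row player's strategy R4 is strictly dominated by R2 (M: 10>4) and is removed.
Among the remaining strategies, none is strictly dominated by another pure strategy of the same player, so the elimination stops.
Surviving strategies — the Row player: {R2}; the Column player: {M}.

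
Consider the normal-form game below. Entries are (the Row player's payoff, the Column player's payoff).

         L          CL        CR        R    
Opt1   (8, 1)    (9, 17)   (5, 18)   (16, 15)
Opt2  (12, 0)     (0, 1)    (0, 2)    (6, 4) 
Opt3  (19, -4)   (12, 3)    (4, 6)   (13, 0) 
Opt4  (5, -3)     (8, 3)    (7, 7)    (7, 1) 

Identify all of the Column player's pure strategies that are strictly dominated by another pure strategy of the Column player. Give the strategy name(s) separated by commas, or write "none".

L: dominated, since CL does at least as well everywhere (Opt1: 17>1, Opt2: 1>0, Opt3: 3>-4, Opt4: 3>-3).
CR strictly dominates CL — Opt1: 18>17, Opt2: 2>1, Opt3: 6>3, Opt4: 7>3.
CR is not dominated — it holds its own against L at Opt1 (18>1); CL at Opt1 (18>17); R at Opt1 (18>15).
R is not dominated — it holds its own against L at Opt1 (15>1); CL at Opt2 (4>1); CR at Opt2 (4>2).

L, CL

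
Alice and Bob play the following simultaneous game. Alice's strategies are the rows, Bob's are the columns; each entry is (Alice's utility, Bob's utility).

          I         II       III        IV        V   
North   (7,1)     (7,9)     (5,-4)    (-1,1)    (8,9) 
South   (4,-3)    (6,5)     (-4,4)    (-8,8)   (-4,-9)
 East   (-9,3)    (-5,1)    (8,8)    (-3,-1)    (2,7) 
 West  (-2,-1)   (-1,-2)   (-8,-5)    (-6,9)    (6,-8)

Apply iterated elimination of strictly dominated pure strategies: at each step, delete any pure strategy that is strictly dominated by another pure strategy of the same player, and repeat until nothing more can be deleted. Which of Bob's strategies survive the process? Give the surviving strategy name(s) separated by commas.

II, III, V

Alice's strategy South is strictly dominated by North (I: 7>4, II: 7>6, III: 5>-4, IV: -1>-8, V: 8>-4) and is removed.
For Alice, North strictly dominates West on the remaining columns (I: 7>-2, II: 7>-1, III: 5>-8, IV: -1>-6, V: 8>6); eliminate West.
Bob's strategy I is strictly dominated by V (North: 9>1, East: 7>3) and is removed.
Column IV is eliminated: II beats it against every remaining row (North: 9>1, East: 1>-1).
Among the remaining strategies, none is strictly dominated by another pure strategy of the same player, so the elimination stops.
Surviving strategies — Alice: {North, East}; Bob: {II, III, V}.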